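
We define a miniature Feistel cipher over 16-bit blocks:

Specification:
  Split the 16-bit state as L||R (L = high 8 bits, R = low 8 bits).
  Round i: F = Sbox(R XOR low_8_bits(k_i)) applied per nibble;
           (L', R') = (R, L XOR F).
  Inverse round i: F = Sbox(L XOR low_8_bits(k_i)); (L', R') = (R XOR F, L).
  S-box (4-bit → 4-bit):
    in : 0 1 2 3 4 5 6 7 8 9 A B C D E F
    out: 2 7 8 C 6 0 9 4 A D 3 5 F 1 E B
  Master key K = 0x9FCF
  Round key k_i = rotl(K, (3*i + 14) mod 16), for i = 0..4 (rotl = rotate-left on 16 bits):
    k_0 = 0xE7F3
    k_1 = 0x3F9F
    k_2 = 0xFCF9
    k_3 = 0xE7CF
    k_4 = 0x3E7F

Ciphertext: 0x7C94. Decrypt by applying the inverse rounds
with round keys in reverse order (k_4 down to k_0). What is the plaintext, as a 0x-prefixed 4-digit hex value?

s_0 = ciphertext = 0x7C94
s_1 = InvRound(s_0, k_4) = 0xB87C
s_2 = InvRound(s_1, k_3) = 0x38B8
s_3 = InvRound(s_2, k_2) = 0x4F38
s_4 = InvRound(s_3, k_1) = 0x2A4F
s_5 = InvRound(s_4, k_0) = 0x522A

0x522A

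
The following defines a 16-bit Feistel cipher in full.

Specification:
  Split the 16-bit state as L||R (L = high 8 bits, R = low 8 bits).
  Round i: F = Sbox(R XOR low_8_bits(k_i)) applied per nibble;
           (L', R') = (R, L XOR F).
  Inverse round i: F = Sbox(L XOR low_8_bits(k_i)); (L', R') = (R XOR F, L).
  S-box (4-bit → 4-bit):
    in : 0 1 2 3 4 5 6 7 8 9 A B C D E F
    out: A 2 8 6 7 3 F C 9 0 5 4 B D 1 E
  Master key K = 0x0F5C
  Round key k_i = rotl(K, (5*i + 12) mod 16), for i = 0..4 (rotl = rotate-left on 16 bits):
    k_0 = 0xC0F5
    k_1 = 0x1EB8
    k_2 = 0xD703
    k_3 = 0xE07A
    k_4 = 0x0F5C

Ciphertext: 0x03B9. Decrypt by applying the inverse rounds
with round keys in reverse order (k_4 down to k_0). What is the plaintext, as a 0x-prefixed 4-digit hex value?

0x9C66

s_0 = ciphertext = 0x03B9
s_1 = InvRound(s_0, k_4) = 0x8703
s_2 = InvRound(s_1, k_3) = 0xEE87
s_3 = InvRound(s_2, k_2) = 0x9AEE
s_4 = InvRound(s_3, k_1) = 0x669A
s_5 = InvRound(s_4, k_0) = 0x9C66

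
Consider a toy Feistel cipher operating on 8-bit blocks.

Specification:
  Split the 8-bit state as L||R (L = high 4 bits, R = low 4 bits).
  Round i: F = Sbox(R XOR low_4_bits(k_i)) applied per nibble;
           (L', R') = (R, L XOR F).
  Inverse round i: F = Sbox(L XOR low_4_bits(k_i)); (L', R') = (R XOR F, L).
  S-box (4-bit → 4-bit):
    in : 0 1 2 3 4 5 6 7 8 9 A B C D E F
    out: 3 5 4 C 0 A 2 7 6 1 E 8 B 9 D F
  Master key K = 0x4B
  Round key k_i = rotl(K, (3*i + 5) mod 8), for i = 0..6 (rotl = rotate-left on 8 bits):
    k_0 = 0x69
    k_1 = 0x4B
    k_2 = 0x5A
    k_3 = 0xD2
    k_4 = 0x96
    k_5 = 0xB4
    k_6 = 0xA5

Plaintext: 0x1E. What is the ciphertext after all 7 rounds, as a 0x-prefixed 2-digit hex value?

0x7D

s_0 = plaintext = 0x1E
s_1 = Round(s_0, k_0) = 0xE6
s_2 = Round(s_1, k_1) = 0x67
s_3 = Round(s_2, k_2) = 0x7F
s_4 = Round(s_3, k_3) = 0xFE
s_5 = Round(s_4, k_4) = 0xE9
s_6 = Round(s_5, k_5) = 0x97
s_7 = Round(s_6, k_6) = 0x7D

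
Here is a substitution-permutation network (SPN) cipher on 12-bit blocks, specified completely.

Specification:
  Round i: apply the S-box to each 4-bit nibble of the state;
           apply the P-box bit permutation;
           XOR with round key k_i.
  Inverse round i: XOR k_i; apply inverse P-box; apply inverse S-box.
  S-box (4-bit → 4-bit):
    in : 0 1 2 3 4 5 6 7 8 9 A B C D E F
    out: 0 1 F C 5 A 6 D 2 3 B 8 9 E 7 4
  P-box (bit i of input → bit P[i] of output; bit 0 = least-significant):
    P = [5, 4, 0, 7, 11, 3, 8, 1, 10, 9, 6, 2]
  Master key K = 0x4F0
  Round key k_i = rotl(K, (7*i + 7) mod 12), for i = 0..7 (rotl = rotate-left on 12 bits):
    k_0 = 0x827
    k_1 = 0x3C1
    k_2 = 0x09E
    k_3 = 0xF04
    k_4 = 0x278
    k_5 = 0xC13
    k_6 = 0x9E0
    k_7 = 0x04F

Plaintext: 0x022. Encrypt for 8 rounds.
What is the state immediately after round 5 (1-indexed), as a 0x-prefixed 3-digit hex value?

s_0 = plaintext = 0x022
s_1 = Round(s_0, k_0) = 0x19C
s_2 = Round(s_1, k_1) = 0xF69
s_3 = Round(s_2, k_2) = 0x1E6
s_4 = Round(s_3, k_3) = 0x21D
s_5 = Round(s_4, k_4) = 0xCAD
s_6 = Round(s_5, k_5) = 0x08C
s_7 = Round(s_6, k_6) = 0x948
s_8 = Round(s_7, k_7) = 0xF5F

0xCAD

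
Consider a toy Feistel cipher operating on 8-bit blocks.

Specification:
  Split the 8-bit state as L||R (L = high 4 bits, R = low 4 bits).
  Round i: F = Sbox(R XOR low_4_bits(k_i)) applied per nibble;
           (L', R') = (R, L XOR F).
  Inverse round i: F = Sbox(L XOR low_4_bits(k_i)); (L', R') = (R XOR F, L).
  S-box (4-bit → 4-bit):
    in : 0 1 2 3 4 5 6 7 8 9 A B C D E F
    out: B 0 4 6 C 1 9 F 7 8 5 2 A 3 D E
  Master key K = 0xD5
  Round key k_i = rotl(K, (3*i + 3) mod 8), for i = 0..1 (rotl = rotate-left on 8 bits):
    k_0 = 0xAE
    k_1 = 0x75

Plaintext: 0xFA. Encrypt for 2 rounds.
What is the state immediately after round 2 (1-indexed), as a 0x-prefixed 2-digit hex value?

0x33

s_0 = plaintext = 0xFA
s_1 = Round(s_0, k_0) = 0xA3
s_2 = Round(s_1, k_1) = 0x33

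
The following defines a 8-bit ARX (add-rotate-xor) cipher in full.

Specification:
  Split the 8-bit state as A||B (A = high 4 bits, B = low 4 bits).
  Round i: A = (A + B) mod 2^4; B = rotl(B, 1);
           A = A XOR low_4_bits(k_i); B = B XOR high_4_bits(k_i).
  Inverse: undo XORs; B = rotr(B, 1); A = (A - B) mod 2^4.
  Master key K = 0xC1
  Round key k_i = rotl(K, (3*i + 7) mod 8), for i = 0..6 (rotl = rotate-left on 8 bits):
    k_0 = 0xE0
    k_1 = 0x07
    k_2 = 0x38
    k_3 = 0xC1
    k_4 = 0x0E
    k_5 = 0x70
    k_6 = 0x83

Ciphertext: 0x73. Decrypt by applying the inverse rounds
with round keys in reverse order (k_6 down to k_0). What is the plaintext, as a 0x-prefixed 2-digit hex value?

s_0 = ciphertext = 0x73
s_1 = InvRound(s_0, k_6) = 0x7D
s_2 = InvRound(s_1, k_5) = 0x25
s_3 = InvRound(s_2, k_4) = 0x2A
s_4 = InvRound(s_3, k_3) = 0x03
s_5 = InvRound(s_4, k_2) = 0x80
s_6 = InvRound(s_5, k_1) = 0xF0
s_7 = InvRound(s_6, k_0) = 0x87

0x87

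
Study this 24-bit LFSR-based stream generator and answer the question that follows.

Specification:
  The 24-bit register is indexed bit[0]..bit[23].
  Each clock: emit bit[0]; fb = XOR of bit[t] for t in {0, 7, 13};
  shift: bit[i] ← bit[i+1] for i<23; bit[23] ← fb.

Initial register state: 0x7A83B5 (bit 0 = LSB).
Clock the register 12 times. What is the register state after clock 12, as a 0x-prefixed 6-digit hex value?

0x5667A8

reg_0 = 0x7A83B5
clock 1: out=1, reg = 0x3D41DA
clock 2: out=0, reg = 0x9EA0ED
clock 3: out=1, reg = 0xCF5076
clock 4: out=0, reg = 0x67A83B
clock 5: out=1, reg = 0x33D41D
clock 6: out=1, reg = 0x99EA0E
clock 7: out=0, reg = 0xCCF507
clock 8: out=1, reg = 0x667A83
clock 9: out=1, reg = 0xB33D41
clock 10: out=1, reg = 0x599EA0
clock 11: out=0, reg = 0xACCF50
clock 12: out=0, reg = 0x5667A8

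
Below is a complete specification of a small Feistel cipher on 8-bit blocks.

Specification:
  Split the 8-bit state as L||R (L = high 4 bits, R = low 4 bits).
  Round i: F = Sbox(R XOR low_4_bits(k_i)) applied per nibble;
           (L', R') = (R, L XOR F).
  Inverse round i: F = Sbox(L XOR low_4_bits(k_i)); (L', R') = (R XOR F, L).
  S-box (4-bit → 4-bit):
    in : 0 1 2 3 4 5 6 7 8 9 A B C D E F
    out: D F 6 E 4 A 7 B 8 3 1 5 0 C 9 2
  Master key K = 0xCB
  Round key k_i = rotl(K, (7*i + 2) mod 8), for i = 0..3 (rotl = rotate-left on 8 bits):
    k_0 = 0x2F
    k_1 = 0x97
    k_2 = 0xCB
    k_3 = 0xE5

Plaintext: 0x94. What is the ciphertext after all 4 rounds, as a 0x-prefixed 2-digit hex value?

0xD9

s_0 = plaintext = 0x94
s_1 = Round(s_0, k_0) = 0x4C
s_2 = Round(s_1, k_1) = 0xC1
s_3 = Round(s_2, k_2) = 0x1D
s_4 = Round(s_3, k_3) = 0xD9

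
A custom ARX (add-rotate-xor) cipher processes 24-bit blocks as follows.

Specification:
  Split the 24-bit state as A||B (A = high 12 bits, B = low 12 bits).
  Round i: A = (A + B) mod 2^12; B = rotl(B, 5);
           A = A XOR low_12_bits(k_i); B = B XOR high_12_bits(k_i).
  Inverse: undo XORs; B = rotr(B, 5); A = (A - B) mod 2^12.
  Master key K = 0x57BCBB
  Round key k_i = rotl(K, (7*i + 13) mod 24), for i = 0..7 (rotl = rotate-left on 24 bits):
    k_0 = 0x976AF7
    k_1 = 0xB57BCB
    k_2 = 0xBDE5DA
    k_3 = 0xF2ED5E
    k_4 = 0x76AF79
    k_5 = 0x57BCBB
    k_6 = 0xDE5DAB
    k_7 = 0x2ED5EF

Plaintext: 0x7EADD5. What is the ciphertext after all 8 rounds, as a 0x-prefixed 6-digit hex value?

s_0 = plaintext = 0x7EADD5
s_1 = Round(s_0, k_0) = 0xF483CD
s_2 = Round(s_1, k_1) = 0x8DE2F0
s_3 = Round(s_2, k_2) = 0xE145DB
s_4 = Round(s_3, k_3) = 0xEB1445
s_5 = Round(s_4, k_4) = 0xD8FFC2
s_6 = Round(s_5, k_5) = 0x1EAD24
s_7 = Round(s_6, k_6) = 0x2A597F
s_8 = Round(s_7, k_7) = 0x9CBD1F

0x9CBD1F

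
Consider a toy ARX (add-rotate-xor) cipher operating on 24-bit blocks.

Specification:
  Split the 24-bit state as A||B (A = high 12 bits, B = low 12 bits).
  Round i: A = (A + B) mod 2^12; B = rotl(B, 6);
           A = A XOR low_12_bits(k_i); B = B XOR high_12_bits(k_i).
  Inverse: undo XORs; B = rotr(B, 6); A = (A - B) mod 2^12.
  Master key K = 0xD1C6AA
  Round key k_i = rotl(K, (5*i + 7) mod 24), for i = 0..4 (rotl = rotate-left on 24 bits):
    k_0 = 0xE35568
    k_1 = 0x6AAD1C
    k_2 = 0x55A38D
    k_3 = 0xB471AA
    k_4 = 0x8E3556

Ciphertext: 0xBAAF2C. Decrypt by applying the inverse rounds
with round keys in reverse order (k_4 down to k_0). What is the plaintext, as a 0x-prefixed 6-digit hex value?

0x97E5DF

s_0 = ciphertext = 0xBAAF2C
s_1 = InvRound(s_0, k_4) = 0xB1D3DF
s_2 = InvRound(s_1, k_3) = 0x495622
s_3 = InvRound(s_2, k_2) = 0x90BE0D
s_4 = InvRound(s_3, k_1) = 0xA359E2
s_5 = InvRound(s_4, k_0) = 0x97E5DF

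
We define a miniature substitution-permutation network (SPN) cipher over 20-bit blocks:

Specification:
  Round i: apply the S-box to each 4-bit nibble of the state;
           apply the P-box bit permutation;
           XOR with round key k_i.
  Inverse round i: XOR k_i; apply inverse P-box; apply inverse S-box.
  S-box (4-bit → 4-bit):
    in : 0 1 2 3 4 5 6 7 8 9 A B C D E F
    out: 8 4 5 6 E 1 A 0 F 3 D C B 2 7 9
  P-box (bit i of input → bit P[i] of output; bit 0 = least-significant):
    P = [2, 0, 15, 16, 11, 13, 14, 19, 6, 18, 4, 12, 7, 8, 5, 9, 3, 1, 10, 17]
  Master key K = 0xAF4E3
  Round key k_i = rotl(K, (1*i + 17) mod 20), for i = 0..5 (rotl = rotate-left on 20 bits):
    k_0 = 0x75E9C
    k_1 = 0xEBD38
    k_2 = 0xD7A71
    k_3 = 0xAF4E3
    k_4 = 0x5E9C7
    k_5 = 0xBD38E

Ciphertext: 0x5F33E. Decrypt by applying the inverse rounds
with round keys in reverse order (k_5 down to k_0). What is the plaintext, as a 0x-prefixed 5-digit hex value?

s_0 = ciphertext = 0x5F33E
s_1 = InvRound(s_0, k_5) = 0x02367
s_2 = InvRound(s_1, k_4) = 0x7AD2B
s_3 = InvRound(s_2, k_3) = 0x59CA0
s_4 = InvRound(s_3, k_2) = 0x1F243
s_5 = InvRound(s_4, k_1) = 0x84EA6
s_6 = InvRound(s_5, k_0) = 0xC1400

0xC1400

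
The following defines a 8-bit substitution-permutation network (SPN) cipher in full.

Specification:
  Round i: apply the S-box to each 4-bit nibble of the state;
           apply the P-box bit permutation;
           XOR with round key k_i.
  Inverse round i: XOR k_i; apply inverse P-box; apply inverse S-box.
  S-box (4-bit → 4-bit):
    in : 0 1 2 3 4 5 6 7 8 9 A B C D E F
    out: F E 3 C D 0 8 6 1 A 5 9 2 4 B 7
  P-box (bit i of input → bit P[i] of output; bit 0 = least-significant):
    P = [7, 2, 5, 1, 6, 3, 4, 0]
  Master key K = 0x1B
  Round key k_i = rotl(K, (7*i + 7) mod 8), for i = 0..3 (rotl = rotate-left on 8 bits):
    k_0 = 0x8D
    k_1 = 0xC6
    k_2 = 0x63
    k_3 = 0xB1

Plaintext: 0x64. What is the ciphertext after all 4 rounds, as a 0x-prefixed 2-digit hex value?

0x50

s_0 = plaintext = 0x64
s_1 = Round(s_0, k_0) = 0x2E
s_2 = Round(s_1, k_1) = 0x08
s_3 = Round(s_2, k_2) = 0xBA
s_4 = Round(s_3, k_3) = 0x50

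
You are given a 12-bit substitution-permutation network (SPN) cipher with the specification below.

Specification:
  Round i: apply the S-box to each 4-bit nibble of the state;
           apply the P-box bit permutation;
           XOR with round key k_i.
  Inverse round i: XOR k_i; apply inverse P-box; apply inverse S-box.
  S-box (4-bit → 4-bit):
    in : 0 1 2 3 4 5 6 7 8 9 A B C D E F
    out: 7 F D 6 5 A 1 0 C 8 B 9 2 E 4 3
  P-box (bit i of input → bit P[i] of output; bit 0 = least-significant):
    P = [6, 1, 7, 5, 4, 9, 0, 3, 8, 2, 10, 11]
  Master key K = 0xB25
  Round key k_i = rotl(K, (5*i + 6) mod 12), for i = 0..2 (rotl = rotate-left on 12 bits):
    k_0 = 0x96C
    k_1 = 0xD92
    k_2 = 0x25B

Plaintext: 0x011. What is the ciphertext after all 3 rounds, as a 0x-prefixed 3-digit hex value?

0x8E2

s_0 = plaintext = 0x011
s_1 = Round(s_0, k_0) = 0xE93
s_2 = Round(s_1, k_1) = 0x918
s_3 = Round(s_2, k_2) = 0x8E2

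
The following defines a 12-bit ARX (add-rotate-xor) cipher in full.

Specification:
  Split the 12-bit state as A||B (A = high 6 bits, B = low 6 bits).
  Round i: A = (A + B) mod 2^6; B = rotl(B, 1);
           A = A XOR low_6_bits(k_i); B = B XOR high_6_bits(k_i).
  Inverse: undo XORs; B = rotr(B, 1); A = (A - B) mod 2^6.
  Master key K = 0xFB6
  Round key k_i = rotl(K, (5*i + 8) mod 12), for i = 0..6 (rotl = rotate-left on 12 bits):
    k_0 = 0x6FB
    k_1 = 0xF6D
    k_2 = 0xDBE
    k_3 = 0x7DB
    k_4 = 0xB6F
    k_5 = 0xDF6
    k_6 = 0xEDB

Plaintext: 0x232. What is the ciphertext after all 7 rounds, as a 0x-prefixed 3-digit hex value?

0xEB4

s_0 = plaintext = 0x232
s_1 = Round(s_0, k_0) = 0x07E
s_2 = Round(s_1, k_1) = 0x480
s_3 = Round(s_2, k_2) = 0xB36
s_4 = Round(s_3, k_3) = 0xE72
s_5 = Round(s_4, k_4) = 0x108
s_6 = Round(s_5, k_5) = 0xEA7
s_7 = Round(s_6, k_6) = 0xEB4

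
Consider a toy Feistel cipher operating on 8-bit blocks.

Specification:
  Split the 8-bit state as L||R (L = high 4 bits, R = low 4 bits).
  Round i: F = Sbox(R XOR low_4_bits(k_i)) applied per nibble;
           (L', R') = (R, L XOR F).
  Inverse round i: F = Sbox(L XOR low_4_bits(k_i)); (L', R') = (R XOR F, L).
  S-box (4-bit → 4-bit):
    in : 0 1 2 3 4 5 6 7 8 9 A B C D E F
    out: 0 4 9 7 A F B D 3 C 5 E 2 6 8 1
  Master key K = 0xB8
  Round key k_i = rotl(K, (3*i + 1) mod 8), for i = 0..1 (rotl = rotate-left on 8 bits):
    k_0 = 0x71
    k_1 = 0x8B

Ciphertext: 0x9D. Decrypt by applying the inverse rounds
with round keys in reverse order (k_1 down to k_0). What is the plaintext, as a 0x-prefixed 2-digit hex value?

0x64

s_0 = ciphertext = 0x9D
s_1 = InvRound(s_0, k_1) = 0x49
s_2 = InvRound(s_1, k_0) = 0x64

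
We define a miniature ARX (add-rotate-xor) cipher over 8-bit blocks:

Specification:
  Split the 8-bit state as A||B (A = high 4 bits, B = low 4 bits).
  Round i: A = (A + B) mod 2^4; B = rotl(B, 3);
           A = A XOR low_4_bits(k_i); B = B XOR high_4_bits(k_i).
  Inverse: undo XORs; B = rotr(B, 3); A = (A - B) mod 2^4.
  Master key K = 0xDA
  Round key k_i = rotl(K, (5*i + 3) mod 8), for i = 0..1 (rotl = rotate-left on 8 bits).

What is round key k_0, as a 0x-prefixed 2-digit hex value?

0xD6

K = 0xDA
k_0 = rotl(K, (5*0+3) mod 8) = rotl(K, 3) = 0xD6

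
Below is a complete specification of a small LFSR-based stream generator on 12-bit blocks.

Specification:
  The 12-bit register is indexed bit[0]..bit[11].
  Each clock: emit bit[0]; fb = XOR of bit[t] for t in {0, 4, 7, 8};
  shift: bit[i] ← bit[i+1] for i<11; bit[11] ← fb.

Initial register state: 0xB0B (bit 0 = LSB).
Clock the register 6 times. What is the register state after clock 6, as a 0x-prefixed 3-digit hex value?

0x1AC

reg_0 = 0xB0B
clock 1: out=1, reg = 0x585
clock 2: out=1, reg = 0xAC2
clock 3: out=0, reg = 0xD61
clock 4: out=1, reg = 0x6B0
clock 5: out=0, reg = 0x358
clock 6: out=0, reg = 0x1AC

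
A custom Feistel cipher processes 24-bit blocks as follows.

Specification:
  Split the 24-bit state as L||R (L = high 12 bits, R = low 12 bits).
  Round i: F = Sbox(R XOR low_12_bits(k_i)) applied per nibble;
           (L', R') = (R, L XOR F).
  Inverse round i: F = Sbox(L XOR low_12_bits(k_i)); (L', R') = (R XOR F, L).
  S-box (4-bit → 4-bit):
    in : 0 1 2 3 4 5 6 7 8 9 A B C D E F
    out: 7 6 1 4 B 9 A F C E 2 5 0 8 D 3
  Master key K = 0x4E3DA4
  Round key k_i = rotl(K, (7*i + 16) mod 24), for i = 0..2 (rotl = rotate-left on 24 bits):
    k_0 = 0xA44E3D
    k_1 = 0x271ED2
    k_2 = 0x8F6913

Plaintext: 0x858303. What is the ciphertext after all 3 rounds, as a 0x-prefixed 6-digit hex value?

s_0 = plaintext = 0x858303
s_1 = Round(s_0, k_0) = 0x303015
s_2 = Round(s_1, k_1) = 0x015E0C
s_3 = Round(s_2, k_2) = 0xE0CF76

0xE0CF76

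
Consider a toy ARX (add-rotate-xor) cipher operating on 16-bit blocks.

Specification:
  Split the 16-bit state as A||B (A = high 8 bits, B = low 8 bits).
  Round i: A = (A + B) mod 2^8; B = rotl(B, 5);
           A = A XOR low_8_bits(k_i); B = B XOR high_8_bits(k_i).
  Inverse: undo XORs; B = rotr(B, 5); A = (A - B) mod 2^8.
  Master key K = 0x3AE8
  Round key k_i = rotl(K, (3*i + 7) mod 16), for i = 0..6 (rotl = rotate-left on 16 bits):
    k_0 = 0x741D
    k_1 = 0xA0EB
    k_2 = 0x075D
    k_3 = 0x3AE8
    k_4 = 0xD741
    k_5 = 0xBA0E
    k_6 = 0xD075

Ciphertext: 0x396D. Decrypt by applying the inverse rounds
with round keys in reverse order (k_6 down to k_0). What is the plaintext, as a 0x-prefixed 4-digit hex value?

s_0 = ciphertext = 0x396D
s_1 = InvRound(s_0, k_6) = 0x5FED
s_2 = InvRound(s_1, k_5) = 0x97BA
s_3 = InvRound(s_2, k_4) = 0x6B6B
s_4 = InvRound(s_3, k_3) = 0xF98A
s_5 = InvRound(s_4, k_2) = 0x386C
s_6 = InvRound(s_5, k_1) = 0x6D66
s_7 = InvRound(s_6, k_0) = 0xE090

0xE090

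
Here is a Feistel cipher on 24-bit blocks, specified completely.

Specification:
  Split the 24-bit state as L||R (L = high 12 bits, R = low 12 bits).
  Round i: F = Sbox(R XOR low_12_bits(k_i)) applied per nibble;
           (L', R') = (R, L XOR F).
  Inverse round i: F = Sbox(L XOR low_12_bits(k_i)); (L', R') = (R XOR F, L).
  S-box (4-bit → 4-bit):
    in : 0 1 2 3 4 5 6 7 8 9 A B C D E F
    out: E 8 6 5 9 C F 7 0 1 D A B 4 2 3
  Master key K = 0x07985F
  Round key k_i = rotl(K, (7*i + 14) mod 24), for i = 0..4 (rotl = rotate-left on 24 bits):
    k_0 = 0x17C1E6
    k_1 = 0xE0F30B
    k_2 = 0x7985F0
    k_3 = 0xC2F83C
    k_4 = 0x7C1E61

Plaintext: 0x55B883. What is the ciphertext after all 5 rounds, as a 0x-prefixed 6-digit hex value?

s_0 = plaintext = 0x55B883
s_1 = Round(s_0, k_0) = 0x8834A7
s_2 = Round(s_1, k_1) = 0x4A7F58
s_3 = Round(s_2, k_2) = 0xF58977
s_4 = Round(s_3, k_3) = 0x9777C2
s_5 = Round(s_4, k_4) = 0x7C28A2

0x7C28A2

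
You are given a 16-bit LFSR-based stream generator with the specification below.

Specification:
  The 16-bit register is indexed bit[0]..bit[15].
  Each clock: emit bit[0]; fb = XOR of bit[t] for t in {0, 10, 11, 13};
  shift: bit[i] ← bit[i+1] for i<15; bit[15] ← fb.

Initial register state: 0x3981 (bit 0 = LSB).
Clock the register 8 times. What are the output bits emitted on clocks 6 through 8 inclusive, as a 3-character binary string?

001

reg_0 = 0x3981
clock 1: out=1, reg = 0x9CC0
clock 2: out=0, reg = 0x4E60
clock 3: out=0, reg = 0x2730
clock 4: out=0, reg = 0x1398
clock 5: out=0, reg = 0x09CC
clock 6: out=0, reg = 0x84E6
clock 7: out=0, reg = 0xC273
clock 8: out=1, reg = 0xE139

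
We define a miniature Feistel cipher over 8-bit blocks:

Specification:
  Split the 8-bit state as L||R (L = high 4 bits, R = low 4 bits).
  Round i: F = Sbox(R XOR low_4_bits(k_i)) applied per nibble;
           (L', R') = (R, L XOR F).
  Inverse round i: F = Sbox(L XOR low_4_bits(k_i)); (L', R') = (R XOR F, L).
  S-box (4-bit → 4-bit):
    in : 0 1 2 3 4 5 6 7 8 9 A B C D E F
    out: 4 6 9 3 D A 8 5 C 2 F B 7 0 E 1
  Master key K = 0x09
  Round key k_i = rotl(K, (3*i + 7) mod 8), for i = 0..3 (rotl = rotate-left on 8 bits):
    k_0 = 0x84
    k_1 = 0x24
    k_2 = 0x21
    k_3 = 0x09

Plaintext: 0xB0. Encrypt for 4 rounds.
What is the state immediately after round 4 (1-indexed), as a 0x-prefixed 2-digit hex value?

s_0 = plaintext = 0xB0
s_1 = Round(s_0, k_0) = 0x06
s_2 = Round(s_1, k_1) = 0x69
s_3 = Round(s_2, k_2) = 0x9A
s_4 = Round(s_3, k_3) = 0xAA

0xAA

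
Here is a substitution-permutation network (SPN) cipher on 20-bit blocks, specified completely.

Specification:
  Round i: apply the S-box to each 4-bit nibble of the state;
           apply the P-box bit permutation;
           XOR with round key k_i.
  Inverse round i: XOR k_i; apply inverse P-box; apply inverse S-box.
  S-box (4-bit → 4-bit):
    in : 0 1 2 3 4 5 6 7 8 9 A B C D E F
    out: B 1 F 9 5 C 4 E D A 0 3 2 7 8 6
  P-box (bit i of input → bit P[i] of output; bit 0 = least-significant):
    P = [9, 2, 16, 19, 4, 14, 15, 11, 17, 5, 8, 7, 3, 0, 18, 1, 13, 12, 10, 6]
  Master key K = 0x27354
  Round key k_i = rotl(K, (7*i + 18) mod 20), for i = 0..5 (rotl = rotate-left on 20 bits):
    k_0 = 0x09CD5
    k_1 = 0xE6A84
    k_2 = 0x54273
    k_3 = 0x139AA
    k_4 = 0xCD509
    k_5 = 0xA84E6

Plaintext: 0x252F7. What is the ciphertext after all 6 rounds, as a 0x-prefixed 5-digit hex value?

s_0 = plaintext = 0x252F7
s_1 = Round(s_0, k_0) = 0xF6933
s_2 = Round(s_1, k_1) = 0x27434
s_3 = Round(s_2, k_2) = 0x27D20
s_4 = Round(s_3, k_3) = 0xFC6DD
s_5 = Round(s_4, k_4) = 0xD021C
s_6 = Round(s_5, k_5) = 0x8B159

0x8B159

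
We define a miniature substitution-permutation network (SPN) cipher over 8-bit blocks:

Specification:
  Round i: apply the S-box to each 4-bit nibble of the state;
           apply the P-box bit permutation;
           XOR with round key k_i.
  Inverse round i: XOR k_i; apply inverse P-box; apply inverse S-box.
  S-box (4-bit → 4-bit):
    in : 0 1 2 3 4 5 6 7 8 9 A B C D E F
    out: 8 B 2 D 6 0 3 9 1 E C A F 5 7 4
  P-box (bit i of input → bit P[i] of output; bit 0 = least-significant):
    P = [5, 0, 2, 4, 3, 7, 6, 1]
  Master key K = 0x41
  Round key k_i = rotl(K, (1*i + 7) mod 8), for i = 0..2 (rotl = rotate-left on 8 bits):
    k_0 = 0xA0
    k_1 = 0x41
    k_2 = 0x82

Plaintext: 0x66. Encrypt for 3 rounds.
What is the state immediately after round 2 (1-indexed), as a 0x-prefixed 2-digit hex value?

0x56

s_0 = plaintext = 0x66
s_1 = Round(s_0, k_0) = 0x09
s_2 = Round(s_1, k_1) = 0x56
s_3 = Round(s_2, k_2) = 0xA3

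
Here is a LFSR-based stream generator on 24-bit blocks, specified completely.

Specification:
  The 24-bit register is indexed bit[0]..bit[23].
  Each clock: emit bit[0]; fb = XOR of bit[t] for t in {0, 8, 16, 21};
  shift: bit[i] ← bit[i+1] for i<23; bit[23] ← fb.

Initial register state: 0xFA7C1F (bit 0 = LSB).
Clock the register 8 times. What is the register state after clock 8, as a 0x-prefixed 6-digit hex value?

0xEEFA7C

reg_0 = 0xFA7C1F
clock 1: out=1, reg = 0x7D3E0F
clock 2: out=1, reg = 0xBE9F07
clock 3: out=1, reg = 0xDF4F83
clock 4: out=1, reg = 0xEFA7C1
clock 5: out=1, reg = 0x77D3E0
clock 6: out=0, reg = 0xBBE9F0
clock 7: out=0, reg = 0xDDF4F8
clock 8: out=0, reg = 0xEEFA7C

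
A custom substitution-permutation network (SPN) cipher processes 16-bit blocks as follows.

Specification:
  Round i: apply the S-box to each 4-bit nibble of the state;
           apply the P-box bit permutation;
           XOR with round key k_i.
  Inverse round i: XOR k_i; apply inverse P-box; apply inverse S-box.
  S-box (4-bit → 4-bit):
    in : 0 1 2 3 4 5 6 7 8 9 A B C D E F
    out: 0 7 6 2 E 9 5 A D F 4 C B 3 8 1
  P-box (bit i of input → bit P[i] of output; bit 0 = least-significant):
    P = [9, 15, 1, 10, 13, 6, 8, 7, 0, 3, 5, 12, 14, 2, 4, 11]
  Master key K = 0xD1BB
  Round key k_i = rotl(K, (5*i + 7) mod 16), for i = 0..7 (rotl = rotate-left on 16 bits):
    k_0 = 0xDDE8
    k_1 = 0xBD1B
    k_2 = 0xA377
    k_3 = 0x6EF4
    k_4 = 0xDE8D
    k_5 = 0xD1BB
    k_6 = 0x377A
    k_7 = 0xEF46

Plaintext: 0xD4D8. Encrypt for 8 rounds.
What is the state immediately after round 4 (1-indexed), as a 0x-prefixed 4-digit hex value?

0x51F9

s_0 = plaintext = 0xD4D8
s_1 = Round(s_0, k_0) = 0xAB86
s_2 = Round(s_1, k_1) = 0x8EA9
s_3 = Round(s_2, k_2) = 0x7C65
s_4 = Round(s_3, k_3) = 0x51F9
s_5 = Round(s_4, k_4) = 0x30A6
s_6 = Round(s_5, k_5) = 0xD2BD
s_7 = Round(s_6, k_6) = 0xF4D6
s_8 = Round(s_7, k_7) = 0x9D2C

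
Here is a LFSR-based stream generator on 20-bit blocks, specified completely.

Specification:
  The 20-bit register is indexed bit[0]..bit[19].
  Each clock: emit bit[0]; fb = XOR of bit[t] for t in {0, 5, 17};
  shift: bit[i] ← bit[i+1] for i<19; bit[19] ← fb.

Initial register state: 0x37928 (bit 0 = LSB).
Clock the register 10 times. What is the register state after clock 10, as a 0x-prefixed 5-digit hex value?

0x780DE

reg_0 = 0x37928
clock 1: out=0, reg = 0x1BC94
clock 2: out=0, reg = 0x0DE4A
clock 3: out=0, reg = 0x06F25
clock 4: out=1, reg = 0x03792
clock 5: out=0, reg = 0x01BC9
clock 6: out=1, reg = 0x80DE4
clock 7: out=0, reg = 0xC06F2
clock 8: out=0, reg = 0xE0379
clock 9: out=1, reg = 0xF01BC
clock 10: out=0, reg = 0x780DE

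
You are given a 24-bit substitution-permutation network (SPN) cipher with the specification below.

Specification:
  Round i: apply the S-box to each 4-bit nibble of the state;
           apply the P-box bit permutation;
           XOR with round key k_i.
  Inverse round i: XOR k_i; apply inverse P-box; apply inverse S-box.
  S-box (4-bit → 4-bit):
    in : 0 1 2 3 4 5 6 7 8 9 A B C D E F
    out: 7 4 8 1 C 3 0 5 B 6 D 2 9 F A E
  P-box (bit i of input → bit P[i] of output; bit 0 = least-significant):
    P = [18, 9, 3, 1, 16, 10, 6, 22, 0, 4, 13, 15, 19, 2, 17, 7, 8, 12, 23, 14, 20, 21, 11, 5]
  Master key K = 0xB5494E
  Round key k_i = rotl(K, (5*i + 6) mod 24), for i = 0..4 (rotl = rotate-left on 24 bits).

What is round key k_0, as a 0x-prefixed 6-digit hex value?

K = 0xB5494E
k_0 = rotl(K, (5*0+6) mod 24) = rotl(K, 6) = 0x5253AD

0x5253AD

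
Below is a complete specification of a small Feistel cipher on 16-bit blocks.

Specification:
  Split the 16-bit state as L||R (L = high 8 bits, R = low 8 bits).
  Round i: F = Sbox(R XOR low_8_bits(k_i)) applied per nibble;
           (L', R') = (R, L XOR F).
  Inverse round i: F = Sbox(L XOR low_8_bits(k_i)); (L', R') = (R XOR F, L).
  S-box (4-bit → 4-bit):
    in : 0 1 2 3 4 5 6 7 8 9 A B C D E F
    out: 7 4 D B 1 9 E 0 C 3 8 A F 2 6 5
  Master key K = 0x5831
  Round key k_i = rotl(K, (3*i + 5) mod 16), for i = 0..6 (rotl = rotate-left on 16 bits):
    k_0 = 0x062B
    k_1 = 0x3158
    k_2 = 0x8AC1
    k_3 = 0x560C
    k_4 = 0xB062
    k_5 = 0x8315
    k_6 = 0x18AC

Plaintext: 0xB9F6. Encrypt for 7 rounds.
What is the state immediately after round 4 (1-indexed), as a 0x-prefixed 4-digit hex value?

s_0 = plaintext = 0xB9F6
s_1 = Round(s_0, k_0) = 0xF69B
s_2 = Round(s_1, k_1) = 0x9B0D
s_3 = Round(s_2, k_2) = 0x0D64
s_4 = Round(s_3, k_3) = 0x64E1
s_5 = Round(s_4, k_4) = 0xE1AF
s_6 = Round(s_5, k_5) = 0xAF49
s_7 = Round(s_6, k_6) = 0x49C6

0x64E1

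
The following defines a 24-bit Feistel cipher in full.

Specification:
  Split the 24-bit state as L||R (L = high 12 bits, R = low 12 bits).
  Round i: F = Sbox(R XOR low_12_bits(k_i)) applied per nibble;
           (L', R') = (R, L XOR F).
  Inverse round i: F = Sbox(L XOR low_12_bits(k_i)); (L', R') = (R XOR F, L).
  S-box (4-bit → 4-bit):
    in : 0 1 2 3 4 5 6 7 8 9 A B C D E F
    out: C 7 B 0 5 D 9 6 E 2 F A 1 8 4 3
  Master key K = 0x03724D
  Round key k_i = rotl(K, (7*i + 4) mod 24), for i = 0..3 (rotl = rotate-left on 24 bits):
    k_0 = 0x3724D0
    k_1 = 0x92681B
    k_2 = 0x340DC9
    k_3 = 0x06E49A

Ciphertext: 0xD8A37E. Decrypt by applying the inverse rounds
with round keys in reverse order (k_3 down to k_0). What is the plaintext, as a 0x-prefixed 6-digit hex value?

s_0 = ciphertext = 0xD8A37E
s_1 = InvRound(s_0, k_3) = 0x102D8A
s_2 = InvRound(s_1, k_2) = 0xC90102
s_3 = InvRound(s_2, k_1) = 0x4E8C90
s_4 = InvRound(s_3, k_0) = 0x09E4E8

0x09E4E8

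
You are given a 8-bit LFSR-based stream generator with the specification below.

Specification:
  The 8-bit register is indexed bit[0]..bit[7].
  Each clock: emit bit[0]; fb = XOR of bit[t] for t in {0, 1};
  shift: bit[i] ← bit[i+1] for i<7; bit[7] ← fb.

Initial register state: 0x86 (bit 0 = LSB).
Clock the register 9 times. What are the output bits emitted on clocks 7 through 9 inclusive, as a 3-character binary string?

reg_0 = 0x86
clock 1: out=0, reg = 0xC3
clock 2: out=1, reg = 0x61
clock 3: out=1, reg = 0xB0
clock 4: out=0, reg = 0x58
clock 5: out=0, reg = 0x2C
clock 6: out=0, reg = 0x16
clock 7: out=0, reg = 0x8B
clock 8: out=1, reg = 0x45
clock 9: out=1, reg = 0xA2

011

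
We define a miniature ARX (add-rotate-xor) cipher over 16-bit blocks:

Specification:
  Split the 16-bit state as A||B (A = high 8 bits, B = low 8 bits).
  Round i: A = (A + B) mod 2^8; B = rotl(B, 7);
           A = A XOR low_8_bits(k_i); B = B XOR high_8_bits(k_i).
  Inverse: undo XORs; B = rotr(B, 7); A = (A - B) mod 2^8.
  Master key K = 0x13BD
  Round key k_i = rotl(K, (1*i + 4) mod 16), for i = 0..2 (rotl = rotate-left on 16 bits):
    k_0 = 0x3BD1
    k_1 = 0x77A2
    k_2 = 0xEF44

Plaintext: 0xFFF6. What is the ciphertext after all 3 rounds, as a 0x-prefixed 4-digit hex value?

0x5944

s_0 = plaintext = 0xFFF6
s_1 = Round(s_0, k_0) = 0x2440
s_2 = Round(s_1, k_1) = 0xC657
s_3 = Round(s_2, k_2) = 0x5944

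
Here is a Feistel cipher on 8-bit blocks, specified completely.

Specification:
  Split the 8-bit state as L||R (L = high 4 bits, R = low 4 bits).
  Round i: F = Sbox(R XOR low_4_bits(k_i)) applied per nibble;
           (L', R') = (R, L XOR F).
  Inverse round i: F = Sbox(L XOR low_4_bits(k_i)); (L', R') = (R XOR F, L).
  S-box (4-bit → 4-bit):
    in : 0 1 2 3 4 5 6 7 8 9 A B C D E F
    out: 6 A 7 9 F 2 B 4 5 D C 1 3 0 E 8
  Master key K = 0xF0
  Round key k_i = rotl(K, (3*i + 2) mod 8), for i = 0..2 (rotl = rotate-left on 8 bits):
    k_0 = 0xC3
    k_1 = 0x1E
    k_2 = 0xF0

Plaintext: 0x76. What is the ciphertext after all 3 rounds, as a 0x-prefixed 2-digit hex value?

s_0 = plaintext = 0x76
s_1 = Round(s_0, k_0) = 0x65
s_2 = Round(s_1, k_1) = 0x57
s_3 = Round(s_2, k_2) = 0x71

0x71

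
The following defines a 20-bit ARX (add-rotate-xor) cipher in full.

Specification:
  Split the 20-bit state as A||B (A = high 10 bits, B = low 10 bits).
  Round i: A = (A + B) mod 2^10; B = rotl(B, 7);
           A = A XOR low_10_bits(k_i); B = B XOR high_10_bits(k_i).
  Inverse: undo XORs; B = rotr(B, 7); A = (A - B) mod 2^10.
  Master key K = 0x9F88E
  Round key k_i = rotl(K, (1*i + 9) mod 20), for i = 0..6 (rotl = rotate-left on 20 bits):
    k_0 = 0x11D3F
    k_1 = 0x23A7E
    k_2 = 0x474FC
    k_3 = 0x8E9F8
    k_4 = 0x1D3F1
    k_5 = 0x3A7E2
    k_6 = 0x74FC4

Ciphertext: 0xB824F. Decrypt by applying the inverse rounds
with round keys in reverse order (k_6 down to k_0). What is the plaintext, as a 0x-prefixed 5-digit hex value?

0x06F54

s_0 = ciphertext = 0xB824F
s_1 = InvRound(s_0, k_6) = 0x0F4E7
s_2 = InvRound(s_1, k_5) = 0xDBC70
s_3 = InvRound(s_2, k_4) = 0x1F820
s_4 = InvRound(s_3, k_3) = 0x2C8D4
s_5 = InvRound(s_4, k_2) = 0x80E4B
s_6 = InvRound(s_5, k_1) = 0x9422D
s_7 = InvRound(s_6, k_0) = 0x06F54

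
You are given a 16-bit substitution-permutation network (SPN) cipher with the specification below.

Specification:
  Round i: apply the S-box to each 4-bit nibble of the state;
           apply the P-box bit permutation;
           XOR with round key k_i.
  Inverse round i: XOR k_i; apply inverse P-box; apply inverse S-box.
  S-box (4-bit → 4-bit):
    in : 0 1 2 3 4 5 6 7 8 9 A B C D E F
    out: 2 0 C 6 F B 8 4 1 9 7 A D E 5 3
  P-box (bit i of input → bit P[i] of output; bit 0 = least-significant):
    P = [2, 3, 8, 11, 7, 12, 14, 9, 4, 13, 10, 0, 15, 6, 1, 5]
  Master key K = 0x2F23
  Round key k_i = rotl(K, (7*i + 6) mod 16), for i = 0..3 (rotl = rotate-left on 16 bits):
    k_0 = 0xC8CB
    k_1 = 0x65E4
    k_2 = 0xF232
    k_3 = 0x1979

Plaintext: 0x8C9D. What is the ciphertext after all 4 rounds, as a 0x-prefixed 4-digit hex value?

s_0 = plaintext = 0x8C9D
s_1 = Round(s_0, k_0) = 0x4752
s_2 = Round(s_1, k_1) = 0xFA06
s_3 = Round(s_2, k_2) = 0x4E62
s_4 = Round(s_3, k_3) = 0x960B

0x960B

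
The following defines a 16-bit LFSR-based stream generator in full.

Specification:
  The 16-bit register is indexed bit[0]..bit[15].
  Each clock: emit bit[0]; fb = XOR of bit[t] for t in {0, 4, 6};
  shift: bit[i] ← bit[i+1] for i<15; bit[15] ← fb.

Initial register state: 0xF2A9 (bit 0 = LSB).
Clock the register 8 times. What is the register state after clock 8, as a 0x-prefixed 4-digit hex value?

reg_0 = 0xF2A9
clock 1: out=1, reg = 0xF954
clock 2: out=0, reg = 0x7CAA
clock 3: out=0, reg = 0x3E55
clock 4: out=1, reg = 0x9F2A
clock 5: out=0, reg = 0x4F95
clock 6: out=1, reg = 0x27CA
clock 7: out=0, reg = 0x93E5
clock 8: out=1, reg = 0x49F2

0x49F2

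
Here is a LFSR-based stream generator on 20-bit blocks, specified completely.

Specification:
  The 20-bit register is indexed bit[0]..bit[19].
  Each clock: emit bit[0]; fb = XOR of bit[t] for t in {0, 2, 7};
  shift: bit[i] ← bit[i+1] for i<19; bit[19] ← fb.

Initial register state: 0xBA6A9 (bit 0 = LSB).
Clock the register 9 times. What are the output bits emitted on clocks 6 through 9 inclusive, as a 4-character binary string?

reg_0 = 0xBA6A9
clock 1: out=1, reg = 0x5D354
clock 2: out=0, reg = 0xAE9AA
clock 3: out=0, reg = 0xD74D5
clock 4: out=1, reg = 0xEBA6A
clock 5: out=0, reg = 0x75D35
clock 6: out=1, reg = 0x3AE9A
clock 7: out=0, reg = 0x9D74D
clock 8: out=1, reg = 0x4EBA6
clock 9: out=0, reg = 0x275D3

1010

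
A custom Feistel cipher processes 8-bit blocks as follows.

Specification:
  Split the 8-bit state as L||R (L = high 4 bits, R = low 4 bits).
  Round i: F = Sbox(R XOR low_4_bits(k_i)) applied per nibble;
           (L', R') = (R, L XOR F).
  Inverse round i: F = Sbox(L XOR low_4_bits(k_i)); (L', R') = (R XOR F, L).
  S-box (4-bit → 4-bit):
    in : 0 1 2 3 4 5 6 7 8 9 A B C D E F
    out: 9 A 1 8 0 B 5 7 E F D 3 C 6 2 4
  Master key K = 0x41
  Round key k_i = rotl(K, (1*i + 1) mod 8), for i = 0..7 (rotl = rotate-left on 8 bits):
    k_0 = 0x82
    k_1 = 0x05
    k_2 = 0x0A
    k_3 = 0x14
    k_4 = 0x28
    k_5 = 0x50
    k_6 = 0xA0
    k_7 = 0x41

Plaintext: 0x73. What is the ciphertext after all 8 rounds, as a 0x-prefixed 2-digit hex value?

s_0 = plaintext = 0x73
s_1 = Round(s_0, k_0) = 0x3D
s_2 = Round(s_1, k_1) = 0xDD
s_3 = Round(s_2, k_2) = 0xDA
s_4 = Round(s_3, k_3) = 0xAF
s_5 = Round(s_4, k_4) = 0xFD
s_6 = Round(s_5, k_5) = 0xD9
s_7 = Round(s_6, k_6) = 0x92
s_8 = Round(s_7, k_7) = 0x21

0x21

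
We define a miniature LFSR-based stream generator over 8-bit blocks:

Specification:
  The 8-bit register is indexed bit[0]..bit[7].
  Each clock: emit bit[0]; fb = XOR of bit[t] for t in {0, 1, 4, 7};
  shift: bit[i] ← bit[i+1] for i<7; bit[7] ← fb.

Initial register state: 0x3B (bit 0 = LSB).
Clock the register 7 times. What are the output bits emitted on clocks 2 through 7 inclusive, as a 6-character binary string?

101110

reg_0 = 0x3B
clock 1: out=1, reg = 0x9D
clock 2: out=1, reg = 0xCE
clock 3: out=0, reg = 0x67
clock 4: out=1, reg = 0x33
clock 5: out=1, reg = 0x99
clock 6: out=1, reg = 0xCC
clock 7: out=0, reg = 0xE6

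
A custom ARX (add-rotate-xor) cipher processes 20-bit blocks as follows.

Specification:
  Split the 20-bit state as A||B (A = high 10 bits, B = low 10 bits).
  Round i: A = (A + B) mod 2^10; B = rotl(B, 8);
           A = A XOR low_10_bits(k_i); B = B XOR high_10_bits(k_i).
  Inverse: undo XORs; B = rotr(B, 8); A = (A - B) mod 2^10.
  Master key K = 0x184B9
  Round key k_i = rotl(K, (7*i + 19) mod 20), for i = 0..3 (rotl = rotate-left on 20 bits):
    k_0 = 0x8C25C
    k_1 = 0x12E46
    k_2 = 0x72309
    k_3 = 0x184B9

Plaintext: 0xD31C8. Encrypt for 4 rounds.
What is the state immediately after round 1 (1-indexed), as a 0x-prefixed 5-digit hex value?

s_0 = plaintext = 0xD31C8
s_1 = Round(s_0, k_0) = 0xD2242
s_2 = Round(s_1, k_1) = 0xF32DB
s_3 = Round(s_2, k_2) = 0x6BA7E
s_4 = Round(s_3, k_3) = 0x256FE

0xD2242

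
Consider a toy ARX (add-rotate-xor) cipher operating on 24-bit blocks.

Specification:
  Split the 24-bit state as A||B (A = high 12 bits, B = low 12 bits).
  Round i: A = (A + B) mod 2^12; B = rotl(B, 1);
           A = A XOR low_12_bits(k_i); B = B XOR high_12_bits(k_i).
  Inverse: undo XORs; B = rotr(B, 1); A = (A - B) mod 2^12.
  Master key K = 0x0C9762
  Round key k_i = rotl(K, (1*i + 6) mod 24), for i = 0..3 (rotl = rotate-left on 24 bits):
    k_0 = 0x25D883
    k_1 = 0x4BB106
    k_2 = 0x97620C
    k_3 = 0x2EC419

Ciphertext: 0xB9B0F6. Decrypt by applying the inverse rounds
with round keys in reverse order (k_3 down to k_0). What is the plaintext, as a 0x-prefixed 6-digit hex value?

s_0 = ciphertext = 0xB9B0F6
s_1 = InvRound(s_0, k_3) = 0xE7510D
s_2 = InvRound(s_1, k_2) = 0x03CC3D
s_3 = InvRound(s_2, k_1) = 0xCF7443
s_4 = InvRound(s_3, k_0) = 0x16530F

0x16530F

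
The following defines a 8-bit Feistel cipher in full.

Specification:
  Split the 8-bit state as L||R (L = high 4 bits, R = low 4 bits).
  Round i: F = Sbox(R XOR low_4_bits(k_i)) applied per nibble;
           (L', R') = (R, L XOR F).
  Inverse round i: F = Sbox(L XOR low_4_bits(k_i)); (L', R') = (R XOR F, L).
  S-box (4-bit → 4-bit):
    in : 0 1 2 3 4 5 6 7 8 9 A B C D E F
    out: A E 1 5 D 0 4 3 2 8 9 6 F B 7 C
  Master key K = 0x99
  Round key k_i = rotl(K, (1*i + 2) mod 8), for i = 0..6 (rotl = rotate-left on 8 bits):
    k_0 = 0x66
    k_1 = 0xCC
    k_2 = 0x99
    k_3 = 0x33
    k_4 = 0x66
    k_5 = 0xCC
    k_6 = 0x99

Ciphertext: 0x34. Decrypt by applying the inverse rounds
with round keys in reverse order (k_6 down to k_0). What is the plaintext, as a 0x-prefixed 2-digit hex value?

0x0A

s_0 = ciphertext = 0x34
s_1 = InvRound(s_0, k_6) = 0xD3
s_2 = InvRound(s_1, k_5) = 0xDD
s_3 = InvRound(s_2, k_4) = 0xBD
s_4 = InvRound(s_3, k_3) = 0xFB
s_5 = InvRound(s_4, k_2) = 0xFF
s_6 = InvRound(s_5, k_1) = 0xAF
s_7 = InvRound(s_6, k_0) = 0x0A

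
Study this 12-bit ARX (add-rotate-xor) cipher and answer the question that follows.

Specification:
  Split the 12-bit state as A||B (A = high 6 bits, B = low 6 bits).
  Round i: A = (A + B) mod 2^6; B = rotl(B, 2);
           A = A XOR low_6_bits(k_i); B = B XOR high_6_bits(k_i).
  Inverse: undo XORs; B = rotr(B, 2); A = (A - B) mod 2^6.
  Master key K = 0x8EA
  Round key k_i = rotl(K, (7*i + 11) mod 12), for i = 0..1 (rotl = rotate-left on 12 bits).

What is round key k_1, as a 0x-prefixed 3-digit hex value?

0xAA3

K = 0x8EA
k_0 = rotl(K, (7*0+11) mod 12) = rotl(K, 11) = 0x475
k_1 = rotl(K, (7*1+11) mod 12) = rotl(K, 6) = 0xAA3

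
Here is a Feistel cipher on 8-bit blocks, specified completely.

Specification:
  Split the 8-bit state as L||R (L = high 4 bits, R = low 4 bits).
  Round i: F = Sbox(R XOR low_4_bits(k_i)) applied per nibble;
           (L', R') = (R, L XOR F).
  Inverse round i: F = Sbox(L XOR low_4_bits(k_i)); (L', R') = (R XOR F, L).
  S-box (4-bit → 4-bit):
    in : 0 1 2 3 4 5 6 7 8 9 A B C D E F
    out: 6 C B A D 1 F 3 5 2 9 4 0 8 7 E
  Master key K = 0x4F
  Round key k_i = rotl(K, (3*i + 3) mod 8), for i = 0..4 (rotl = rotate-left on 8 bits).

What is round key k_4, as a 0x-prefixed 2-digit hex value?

0xA7

K = 0x4F
k_0 = rotl(K, (3*0+3) mod 8) = rotl(K, 3) = 0x7A
k_1 = rotl(K, (3*1+3) mod 8) = rotl(K, 6) = 0xD3
k_2 = rotl(K, (3*2+3) mod 8) = rotl(K, 1) = 0x9E
k_3 = rotl(K, (3*3+3) mod 8) = rotl(K, 4) = 0xF4
k_4 = rotl(K, (3*4+3) mod 8) = rotl(K, 7) = 0xA7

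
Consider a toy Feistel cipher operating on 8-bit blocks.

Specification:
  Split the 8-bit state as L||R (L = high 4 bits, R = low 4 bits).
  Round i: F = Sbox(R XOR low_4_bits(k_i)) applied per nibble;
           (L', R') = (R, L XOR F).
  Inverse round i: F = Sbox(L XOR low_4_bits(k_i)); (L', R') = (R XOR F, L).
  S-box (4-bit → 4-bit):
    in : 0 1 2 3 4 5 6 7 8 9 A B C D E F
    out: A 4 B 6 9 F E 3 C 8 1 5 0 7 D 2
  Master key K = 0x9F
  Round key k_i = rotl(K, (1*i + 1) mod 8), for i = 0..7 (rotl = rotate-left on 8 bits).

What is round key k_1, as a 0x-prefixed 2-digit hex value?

K = 0x9F
k_0 = rotl(K, (1*0+1) mod 8) = rotl(K, 1) = 0x3F
k_1 = rotl(K, (1*1+1) mod 8) = rotl(K, 2) = 0x7E

0x7E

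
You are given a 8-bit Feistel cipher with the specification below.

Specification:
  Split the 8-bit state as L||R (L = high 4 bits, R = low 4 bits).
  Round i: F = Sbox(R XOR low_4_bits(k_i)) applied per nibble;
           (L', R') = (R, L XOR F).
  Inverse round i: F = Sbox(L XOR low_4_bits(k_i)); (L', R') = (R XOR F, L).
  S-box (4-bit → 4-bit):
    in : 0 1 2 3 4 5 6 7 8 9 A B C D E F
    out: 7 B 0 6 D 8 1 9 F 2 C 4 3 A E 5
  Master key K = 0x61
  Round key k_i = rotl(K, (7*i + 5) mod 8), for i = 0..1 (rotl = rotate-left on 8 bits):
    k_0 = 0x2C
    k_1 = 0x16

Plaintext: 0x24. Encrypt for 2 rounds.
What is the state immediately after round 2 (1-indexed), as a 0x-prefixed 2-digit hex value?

0xD0

s_0 = plaintext = 0x24
s_1 = Round(s_0, k_0) = 0x4D
s_2 = Round(s_1, k_1) = 0xD0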